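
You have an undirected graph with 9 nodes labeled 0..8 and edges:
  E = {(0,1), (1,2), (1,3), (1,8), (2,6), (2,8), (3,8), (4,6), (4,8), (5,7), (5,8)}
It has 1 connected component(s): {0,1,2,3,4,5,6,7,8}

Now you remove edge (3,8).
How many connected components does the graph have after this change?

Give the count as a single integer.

Answer: 1

Derivation:
Initial component count: 1
Remove (3,8): not a bridge. Count unchanged: 1.
  After removal, components: {0,1,2,3,4,5,6,7,8}
New component count: 1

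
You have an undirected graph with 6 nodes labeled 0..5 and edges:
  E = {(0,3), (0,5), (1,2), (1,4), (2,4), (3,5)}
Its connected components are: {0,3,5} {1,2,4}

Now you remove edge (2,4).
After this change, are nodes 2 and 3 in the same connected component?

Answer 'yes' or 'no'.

Initial components: {0,3,5} {1,2,4}
Removing edge (2,4): not a bridge — component count unchanged at 2.
New components: {0,3,5} {1,2,4}
Are 2 and 3 in the same component? no

Answer: no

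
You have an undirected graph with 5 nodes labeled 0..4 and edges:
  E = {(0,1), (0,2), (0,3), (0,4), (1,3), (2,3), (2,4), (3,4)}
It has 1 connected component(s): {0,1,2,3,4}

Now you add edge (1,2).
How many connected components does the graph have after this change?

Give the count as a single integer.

Answer: 1

Derivation:
Initial component count: 1
Add (1,2): endpoints already in same component. Count unchanged: 1.
New component count: 1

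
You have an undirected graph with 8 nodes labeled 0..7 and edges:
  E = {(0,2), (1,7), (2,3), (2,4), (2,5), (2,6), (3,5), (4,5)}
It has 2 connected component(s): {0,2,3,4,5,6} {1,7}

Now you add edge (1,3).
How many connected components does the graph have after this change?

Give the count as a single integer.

Initial component count: 2
Add (1,3): merges two components. Count decreases: 2 -> 1.
New component count: 1

Answer: 1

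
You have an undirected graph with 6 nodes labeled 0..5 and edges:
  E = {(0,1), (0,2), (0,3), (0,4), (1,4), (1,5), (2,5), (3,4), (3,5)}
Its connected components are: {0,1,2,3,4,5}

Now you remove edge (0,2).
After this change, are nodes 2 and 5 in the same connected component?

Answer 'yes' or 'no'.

Answer: yes

Derivation:
Initial components: {0,1,2,3,4,5}
Removing edge (0,2): not a bridge — component count unchanged at 1.
New components: {0,1,2,3,4,5}
Are 2 and 5 in the same component? yes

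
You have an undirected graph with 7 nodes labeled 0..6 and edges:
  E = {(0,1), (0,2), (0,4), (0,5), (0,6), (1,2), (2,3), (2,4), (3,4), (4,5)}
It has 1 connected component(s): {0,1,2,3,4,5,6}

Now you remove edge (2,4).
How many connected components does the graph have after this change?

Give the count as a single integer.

Answer: 1

Derivation:
Initial component count: 1
Remove (2,4): not a bridge. Count unchanged: 1.
  After removal, components: {0,1,2,3,4,5,6}
New component count: 1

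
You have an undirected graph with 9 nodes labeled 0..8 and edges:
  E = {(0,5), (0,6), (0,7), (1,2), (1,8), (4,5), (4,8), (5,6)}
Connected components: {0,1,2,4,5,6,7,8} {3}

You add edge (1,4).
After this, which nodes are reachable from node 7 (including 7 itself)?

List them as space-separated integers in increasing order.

Before: nodes reachable from 7: {0,1,2,4,5,6,7,8}
Adding (1,4): both endpoints already in same component. Reachability from 7 unchanged.
After: nodes reachable from 7: {0,1,2,4,5,6,7,8}

Answer: 0 1 2 4 5 6 7 8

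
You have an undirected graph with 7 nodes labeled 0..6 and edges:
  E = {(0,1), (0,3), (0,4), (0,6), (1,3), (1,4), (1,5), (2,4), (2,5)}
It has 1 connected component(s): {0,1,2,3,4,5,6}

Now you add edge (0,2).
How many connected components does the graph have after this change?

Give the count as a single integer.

Initial component count: 1
Add (0,2): endpoints already in same component. Count unchanged: 1.
New component count: 1

Answer: 1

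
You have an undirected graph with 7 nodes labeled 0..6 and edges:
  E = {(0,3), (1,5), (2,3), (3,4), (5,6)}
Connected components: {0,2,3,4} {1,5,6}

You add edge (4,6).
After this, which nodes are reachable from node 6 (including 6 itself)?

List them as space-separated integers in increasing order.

Answer: 0 1 2 3 4 5 6

Derivation:
Before: nodes reachable from 6: {1,5,6}
Adding (4,6): merges 6's component with another. Reachability grows.
After: nodes reachable from 6: {0,1,2,3,4,5,6}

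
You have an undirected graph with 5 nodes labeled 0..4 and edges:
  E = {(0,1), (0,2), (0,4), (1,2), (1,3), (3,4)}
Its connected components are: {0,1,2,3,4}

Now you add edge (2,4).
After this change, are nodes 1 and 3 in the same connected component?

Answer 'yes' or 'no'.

Initial components: {0,1,2,3,4}
Adding edge (2,4): both already in same component {0,1,2,3,4}. No change.
New components: {0,1,2,3,4}
Are 1 and 3 in the same component? yes

Answer: yes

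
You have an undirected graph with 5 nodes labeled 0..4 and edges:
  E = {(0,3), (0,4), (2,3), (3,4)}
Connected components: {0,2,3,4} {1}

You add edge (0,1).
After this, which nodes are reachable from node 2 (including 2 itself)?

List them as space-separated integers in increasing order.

Answer: 0 1 2 3 4

Derivation:
Before: nodes reachable from 2: {0,2,3,4}
Adding (0,1): merges 2's component with another. Reachability grows.
After: nodes reachable from 2: {0,1,2,3,4}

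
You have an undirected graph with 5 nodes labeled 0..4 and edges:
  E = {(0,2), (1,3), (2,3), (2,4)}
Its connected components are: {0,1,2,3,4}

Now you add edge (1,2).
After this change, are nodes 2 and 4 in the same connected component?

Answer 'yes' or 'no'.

Answer: yes

Derivation:
Initial components: {0,1,2,3,4}
Adding edge (1,2): both already in same component {0,1,2,3,4}. No change.
New components: {0,1,2,3,4}
Are 2 and 4 in the same component? yes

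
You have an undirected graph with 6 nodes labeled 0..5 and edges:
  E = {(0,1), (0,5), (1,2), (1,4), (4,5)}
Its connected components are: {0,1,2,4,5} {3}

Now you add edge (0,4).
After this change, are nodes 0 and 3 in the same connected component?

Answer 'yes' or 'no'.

Answer: no

Derivation:
Initial components: {0,1,2,4,5} {3}
Adding edge (0,4): both already in same component {0,1,2,4,5}. No change.
New components: {0,1,2,4,5} {3}
Are 0 and 3 in the same component? no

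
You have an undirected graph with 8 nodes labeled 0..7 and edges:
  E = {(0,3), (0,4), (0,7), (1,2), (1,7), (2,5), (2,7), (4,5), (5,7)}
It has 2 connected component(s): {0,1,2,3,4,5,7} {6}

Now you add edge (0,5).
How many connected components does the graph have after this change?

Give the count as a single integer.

Answer: 2

Derivation:
Initial component count: 2
Add (0,5): endpoints already in same component. Count unchanged: 2.
New component count: 2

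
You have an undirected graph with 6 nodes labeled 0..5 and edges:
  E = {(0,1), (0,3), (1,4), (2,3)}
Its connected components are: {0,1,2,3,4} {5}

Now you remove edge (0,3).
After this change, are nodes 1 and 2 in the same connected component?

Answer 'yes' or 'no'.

Answer: no

Derivation:
Initial components: {0,1,2,3,4} {5}
Removing edge (0,3): it was a bridge — component count 2 -> 3.
New components: {0,1,4} {2,3} {5}
Are 1 and 2 in the same component? no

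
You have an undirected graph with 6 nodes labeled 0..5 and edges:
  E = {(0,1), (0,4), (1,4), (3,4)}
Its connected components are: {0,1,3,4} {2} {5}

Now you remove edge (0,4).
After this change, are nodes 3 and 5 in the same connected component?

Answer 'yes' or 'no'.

Initial components: {0,1,3,4} {2} {5}
Removing edge (0,4): not a bridge — component count unchanged at 3.
New components: {0,1,3,4} {2} {5}
Are 3 and 5 in the same component? no

Answer: no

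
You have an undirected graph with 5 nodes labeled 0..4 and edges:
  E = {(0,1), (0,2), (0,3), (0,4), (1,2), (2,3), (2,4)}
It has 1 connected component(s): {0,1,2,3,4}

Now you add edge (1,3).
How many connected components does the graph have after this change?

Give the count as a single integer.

Answer: 1

Derivation:
Initial component count: 1
Add (1,3): endpoints already in same component. Count unchanged: 1.
New component count: 1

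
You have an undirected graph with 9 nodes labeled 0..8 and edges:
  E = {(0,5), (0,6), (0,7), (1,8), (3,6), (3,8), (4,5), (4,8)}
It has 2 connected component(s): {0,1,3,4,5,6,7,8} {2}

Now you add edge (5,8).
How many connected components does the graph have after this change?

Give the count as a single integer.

Initial component count: 2
Add (5,8): endpoints already in same component. Count unchanged: 2.
New component count: 2

Answer: 2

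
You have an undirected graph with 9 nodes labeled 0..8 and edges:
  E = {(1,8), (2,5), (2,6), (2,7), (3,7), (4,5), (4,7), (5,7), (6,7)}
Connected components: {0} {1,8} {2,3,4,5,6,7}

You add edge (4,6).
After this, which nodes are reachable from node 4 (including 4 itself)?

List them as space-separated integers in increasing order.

Answer: 2 3 4 5 6 7

Derivation:
Before: nodes reachable from 4: {2,3,4,5,6,7}
Adding (4,6): both endpoints already in same component. Reachability from 4 unchanged.
After: nodes reachable from 4: {2,3,4,5,6,7}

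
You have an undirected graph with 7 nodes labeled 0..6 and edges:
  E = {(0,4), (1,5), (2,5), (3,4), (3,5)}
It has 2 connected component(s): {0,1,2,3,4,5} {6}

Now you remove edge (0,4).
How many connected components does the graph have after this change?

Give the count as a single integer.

Answer: 3

Derivation:
Initial component count: 2
Remove (0,4): it was a bridge. Count increases: 2 -> 3.
  After removal, components: {0} {1,2,3,4,5} {6}
New component count: 3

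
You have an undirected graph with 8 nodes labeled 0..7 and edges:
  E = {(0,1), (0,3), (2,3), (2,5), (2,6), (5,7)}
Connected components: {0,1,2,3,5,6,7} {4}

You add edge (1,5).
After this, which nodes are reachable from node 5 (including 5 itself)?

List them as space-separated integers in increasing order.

Answer: 0 1 2 3 5 6 7

Derivation:
Before: nodes reachable from 5: {0,1,2,3,5,6,7}
Adding (1,5): both endpoints already in same component. Reachability from 5 unchanged.
After: nodes reachable from 5: {0,1,2,3,5,6,7}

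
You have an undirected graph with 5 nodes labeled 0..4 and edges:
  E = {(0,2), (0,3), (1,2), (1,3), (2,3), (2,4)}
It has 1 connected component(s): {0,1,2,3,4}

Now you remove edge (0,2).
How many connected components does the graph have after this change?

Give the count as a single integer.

Initial component count: 1
Remove (0,2): not a bridge. Count unchanged: 1.
  After removal, components: {0,1,2,3,4}
New component count: 1

Answer: 1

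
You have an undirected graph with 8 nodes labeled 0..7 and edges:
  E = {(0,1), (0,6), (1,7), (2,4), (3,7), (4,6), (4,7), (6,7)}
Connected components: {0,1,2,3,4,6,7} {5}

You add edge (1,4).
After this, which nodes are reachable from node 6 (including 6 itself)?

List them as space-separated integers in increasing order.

Before: nodes reachable from 6: {0,1,2,3,4,6,7}
Adding (1,4): both endpoints already in same component. Reachability from 6 unchanged.
After: nodes reachable from 6: {0,1,2,3,4,6,7}

Answer: 0 1 2 3 4 6 7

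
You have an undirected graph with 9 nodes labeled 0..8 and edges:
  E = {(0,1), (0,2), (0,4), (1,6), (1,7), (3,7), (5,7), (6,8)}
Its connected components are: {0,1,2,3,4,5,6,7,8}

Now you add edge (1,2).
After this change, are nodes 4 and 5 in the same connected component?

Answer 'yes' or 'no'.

Answer: yes

Derivation:
Initial components: {0,1,2,3,4,5,6,7,8}
Adding edge (1,2): both already in same component {0,1,2,3,4,5,6,7,8}. No change.
New components: {0,1,2,3,4,5,6,7,8}
Are 4 and 5 in the same component? yes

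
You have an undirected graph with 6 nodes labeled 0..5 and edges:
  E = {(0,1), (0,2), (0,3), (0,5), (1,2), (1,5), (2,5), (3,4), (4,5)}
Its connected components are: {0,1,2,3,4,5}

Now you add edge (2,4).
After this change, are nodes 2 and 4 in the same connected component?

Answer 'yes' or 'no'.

Answer: yes

Derivation:
Initial components: {0,1,2,3,4,5}
Adding edge (2,4): both already in same component {0,1,2,3,4,5}. No change.
New components: {0,1,2,3,4,5}
Are 2 and 4 in the same component? yes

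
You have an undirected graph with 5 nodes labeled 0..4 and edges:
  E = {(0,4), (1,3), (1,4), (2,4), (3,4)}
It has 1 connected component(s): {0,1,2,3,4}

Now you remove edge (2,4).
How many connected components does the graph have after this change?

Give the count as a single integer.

Answer: 2

Derivation:
Initial component count: 1
Remove (2,4): it was a bridge. Count increases: 1 -> 2.
  After removal, components: {0,1,3,4} {2}
New component count: 2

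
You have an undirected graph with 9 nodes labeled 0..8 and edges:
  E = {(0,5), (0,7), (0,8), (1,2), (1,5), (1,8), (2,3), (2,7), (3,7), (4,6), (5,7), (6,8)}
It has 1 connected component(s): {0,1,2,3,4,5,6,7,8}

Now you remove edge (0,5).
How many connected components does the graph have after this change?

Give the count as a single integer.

Initial component count: 1
Remove (0,5): not a bridge. Count unchanged: 1.
  After removal, components: {0,1,2,3,4,5,6,7,8}
New component count: 1

Answer: 1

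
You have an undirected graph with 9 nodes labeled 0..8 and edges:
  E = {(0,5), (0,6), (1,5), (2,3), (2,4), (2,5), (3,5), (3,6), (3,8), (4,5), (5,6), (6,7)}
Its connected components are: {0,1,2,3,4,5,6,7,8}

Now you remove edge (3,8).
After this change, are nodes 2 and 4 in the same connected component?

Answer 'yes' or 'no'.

Answer: yes

Derivation:
Initial components: {0,1,2,3,4,5,6,7,8}
Removing edge (3,8): it was a bridge — component count 1 -> 2.
New components: {0,1,2,3,4,5,6,7} {8}
Are 2 and 4 in the same component? yes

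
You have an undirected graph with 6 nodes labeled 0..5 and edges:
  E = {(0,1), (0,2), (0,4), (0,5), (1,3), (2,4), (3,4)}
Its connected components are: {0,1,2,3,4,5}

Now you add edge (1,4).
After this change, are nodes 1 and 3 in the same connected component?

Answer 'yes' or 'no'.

Answer: yes

Derivation:
Initial components: {0,1,2,3,4,5}
Adding edge (1,4): both already in same component {0,1,2,3,4,5}. No change.
New components: {0,1,2,3,4,5}
Are 1 and 3 in the same component? yes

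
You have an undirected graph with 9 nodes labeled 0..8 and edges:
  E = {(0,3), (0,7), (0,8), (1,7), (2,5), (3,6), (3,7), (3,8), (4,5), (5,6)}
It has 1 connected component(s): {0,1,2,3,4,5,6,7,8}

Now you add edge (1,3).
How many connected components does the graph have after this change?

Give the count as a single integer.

Initial component count: 1
Add (1,3): endpoints already in same component. Count unchanged: 1.
New component count: 1

Answer: 1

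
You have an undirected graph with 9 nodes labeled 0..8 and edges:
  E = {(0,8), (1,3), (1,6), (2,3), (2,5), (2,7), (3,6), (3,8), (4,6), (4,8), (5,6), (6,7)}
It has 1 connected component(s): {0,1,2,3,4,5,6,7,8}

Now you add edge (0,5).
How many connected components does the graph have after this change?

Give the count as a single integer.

Answer: 1

Derivation:
Initial component count: 1
Add (0,5): endpoints already in same component. Count unchanged: 1.
New component count: 1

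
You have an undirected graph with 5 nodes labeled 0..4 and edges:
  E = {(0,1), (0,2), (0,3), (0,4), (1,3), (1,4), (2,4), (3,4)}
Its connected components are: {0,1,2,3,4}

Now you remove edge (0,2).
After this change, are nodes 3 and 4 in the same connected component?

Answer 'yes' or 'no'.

Initial components: {0,1,2,3,4}
Removing edge (0,2): not a bridge — component count unchanged at 1.
New components: {0,1,2,3,4}
Are 3 and 4 in the same component? yes

Answer: yes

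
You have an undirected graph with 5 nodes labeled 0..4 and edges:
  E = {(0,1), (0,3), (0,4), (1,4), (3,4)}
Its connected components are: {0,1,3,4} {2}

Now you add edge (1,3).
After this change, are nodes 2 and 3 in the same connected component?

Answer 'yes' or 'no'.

Initial components: {0,1,3,4} {2}
Adding edge (1,3): both already in same component {0,1,3,4}. No change.
New components: {0,1,3,4} {2}
Are 2 and 3 in the same component? no

Answer: no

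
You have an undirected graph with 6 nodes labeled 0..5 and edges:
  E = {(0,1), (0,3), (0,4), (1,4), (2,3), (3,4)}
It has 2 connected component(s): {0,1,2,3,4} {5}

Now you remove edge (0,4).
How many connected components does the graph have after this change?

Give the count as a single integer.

Answer: 2

Derivation:
Initial component count: 2
Remove (0,4): not a bridge. Count unchanged: 2.
  After removal, components: {0,1,2,3,4} {5}
New component count: 2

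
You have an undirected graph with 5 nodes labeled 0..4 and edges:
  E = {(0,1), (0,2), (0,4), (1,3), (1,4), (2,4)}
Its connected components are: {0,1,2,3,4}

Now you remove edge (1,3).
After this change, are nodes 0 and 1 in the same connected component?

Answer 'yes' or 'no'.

Answer: yes

Derivation:
Initial components: {0,1,2,3,4}
Removing edge (1,3): it was a bridge — component count 1 -> 2.
New components: {0,1,2,4} {3}
Are 0 and 1 in the same component? yes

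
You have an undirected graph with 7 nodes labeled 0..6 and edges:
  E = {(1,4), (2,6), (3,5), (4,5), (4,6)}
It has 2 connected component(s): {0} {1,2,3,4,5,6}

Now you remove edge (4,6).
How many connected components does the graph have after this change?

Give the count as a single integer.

Answer: 3

Derivation:
Initial component count: 2
Remove (4,6): it was a bridge. Count increases: 2 -> 3.
  After removal, components: {0} {1,3,4,5} {2,6}
New component count: 3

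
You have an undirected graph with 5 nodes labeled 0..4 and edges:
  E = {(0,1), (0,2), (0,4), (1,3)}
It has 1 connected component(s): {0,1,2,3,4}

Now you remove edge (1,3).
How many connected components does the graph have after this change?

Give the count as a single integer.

Initial component count: 1
Remove (1,3): it was a bridge. Count increases: 1 -> 2.
  After removal, components: {0,1,2,4} {3}
New component count: 2

Answer: 2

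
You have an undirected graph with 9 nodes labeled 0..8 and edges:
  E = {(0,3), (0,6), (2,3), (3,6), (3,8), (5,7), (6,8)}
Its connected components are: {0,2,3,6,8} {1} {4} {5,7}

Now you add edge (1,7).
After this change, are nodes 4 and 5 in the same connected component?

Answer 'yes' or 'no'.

Initial components: {0,2,3,6,8} {1} {4} {5,7}
Adding edge (1,7): merges {1} and {5,7}.
New components: {0,2,3,6,8} {1,5,7} {4}
Are 4 and 5 in the same component? no

Answer: no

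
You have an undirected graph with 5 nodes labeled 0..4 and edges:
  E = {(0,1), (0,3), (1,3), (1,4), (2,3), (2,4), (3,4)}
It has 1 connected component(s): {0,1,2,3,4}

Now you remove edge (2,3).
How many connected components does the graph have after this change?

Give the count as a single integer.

Answer: 1

Derivation:
Initial component count: 1
Remove (2,3): not a bridge. Count unchanged: 1.
  After removal, components: {0,1,2,3,4}
New component count: 1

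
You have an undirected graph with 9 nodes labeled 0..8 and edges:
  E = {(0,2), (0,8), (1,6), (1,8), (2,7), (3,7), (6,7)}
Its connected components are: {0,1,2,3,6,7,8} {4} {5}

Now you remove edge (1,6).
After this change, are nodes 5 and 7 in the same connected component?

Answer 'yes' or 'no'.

Answer: no

Derivation:
Initial components: {0,1,2,3,6,7,8} {4} {5}
Removing edge (1,6): not a bridge — component count unchanged at 3.
New components: {0,1,2,3,6,7,8} {4} {5}
Are 5 and 7 in the same component? no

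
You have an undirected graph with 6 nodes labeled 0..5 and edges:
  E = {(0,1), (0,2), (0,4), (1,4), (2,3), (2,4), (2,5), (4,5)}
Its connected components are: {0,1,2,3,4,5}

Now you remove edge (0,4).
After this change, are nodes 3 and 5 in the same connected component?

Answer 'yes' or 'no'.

Initial components: {0,1,2,3,4,5}
Removing edge (0,4): not a bridge — component count unchanged at 1.
New components: {0,1,2,3,4,5}
Are 3 and 5 in the same component? yes

Answer: yes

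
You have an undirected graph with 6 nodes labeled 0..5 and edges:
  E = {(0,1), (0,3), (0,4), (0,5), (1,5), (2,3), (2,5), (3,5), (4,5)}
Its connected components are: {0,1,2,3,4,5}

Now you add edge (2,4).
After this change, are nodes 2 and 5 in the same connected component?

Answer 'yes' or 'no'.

Initial components: {0,1,2,3,4,5}
Adding edge (2,4): both already in same component {0,1,2,3,4,5}. No change.
New components: {0,1,2,3,4,5}
Are 2 and 5 in the same component? yes

Answer: yes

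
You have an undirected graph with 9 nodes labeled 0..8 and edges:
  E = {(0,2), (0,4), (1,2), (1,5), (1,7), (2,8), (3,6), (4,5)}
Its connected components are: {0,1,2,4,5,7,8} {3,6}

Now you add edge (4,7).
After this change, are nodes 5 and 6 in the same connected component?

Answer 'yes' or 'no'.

Answer: no

Derivation:
Initial components: {0,1,2,4,5,7,8} {3,6}
Adding edge (4,7): both already in same component {0,1,2,4,5,7,8}. No change.
New components: {0,1,2,4,5,7,8} {3,6}
Are 5 and 6 in the same component? no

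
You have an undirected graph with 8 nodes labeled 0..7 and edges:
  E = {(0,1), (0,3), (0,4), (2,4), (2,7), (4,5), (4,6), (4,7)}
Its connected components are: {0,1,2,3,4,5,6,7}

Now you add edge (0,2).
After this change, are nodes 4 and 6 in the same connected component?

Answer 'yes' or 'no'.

Initial components: {0,1,2,3,4,5,6,7}
Adding edge (0,2): both already in same component {0,1,2,3,4,5,6,7}. No change.
New components: {0,1,2,3,4,5,6,7}
Are 4 and 6 in the same component? yes

Answer: yes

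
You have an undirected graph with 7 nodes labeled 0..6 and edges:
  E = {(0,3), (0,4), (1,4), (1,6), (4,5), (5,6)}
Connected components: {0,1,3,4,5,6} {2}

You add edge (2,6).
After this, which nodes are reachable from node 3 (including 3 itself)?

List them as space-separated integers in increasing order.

Before: nodes reachable from 3: {0,1,3,4,5,6}
Adding (2,6): merges 3's component with another. Reachability grows.
After: nodes reachable from 3: {0,1,2,3,4,5,6}

Answer: 0 1 2 3 4 5 6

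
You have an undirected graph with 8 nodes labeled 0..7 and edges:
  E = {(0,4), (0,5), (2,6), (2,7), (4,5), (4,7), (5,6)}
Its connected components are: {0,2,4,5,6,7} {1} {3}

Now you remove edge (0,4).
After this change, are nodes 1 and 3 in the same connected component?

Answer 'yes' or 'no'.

Answer: no

Derivation:
Initial components: {0,2,4,5,6,7} {1} {3}
Removing edge (0,4): not a bridge — component count unchanged at 3.
New components: {0,2,4,5,6,7} {1} {3}
Are 1 and 3 in the same component? no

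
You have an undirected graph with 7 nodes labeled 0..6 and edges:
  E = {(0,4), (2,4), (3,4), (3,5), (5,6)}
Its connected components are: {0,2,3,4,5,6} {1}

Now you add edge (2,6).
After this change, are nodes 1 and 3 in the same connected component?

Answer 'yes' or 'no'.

Answer: no

Derivation:
Initial components: {0,2,3,4,5,6} {1}
Adding edge (2,6): both already in same component {0,2,3,4,5,6}. No change.
New components: {0,2,3,4,5,6} {1}
Are 1 and 3 in the same component? no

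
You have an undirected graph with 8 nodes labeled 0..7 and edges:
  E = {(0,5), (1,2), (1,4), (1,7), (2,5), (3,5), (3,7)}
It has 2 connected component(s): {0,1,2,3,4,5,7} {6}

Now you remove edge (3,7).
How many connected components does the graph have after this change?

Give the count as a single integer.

Initial component count: 2
Remove (3,7): not a bridge. Count unchanged: 2.
  After removal, components: {0,1,2,3,4,5,7} {6}
New component count: 2

Answer: 2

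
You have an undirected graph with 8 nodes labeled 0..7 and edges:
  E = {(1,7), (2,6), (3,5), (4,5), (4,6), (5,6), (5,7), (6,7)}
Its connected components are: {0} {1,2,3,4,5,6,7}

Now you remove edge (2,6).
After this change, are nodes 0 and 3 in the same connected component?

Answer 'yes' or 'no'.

Answer: no

Derivation:
Initial components: {0} {1,2,3,4,5,6,7}
Removing edge (2,6): it was a bridge — component count 2 -> 3.
New components: {0} {1,3,4,5,6,7} {2}
Are 0 and 3 in the same component? no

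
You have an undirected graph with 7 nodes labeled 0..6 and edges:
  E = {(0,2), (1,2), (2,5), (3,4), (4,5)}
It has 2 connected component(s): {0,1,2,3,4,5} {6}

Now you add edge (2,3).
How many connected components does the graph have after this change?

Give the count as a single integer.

Answer: 2

Derivation:
Initial component count: 2
Add (2,3): endpoints already in same component. Count unchanged: 2.
New component count: 2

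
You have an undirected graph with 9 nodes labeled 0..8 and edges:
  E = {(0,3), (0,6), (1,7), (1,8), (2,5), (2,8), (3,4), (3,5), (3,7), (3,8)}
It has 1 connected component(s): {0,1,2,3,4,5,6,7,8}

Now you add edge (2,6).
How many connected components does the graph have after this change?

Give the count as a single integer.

Initial component count: 1
Add (2,6): endpoints already in same component. Count unchanged: 1.
New component count: 1

Answer: 1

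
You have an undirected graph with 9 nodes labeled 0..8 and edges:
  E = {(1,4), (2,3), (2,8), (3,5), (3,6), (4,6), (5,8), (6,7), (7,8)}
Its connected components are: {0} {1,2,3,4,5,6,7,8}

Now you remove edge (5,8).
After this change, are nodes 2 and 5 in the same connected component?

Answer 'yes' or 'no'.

Initial components: {0} {1,2,3,4,5,6,7,8}
Removing edge (5,8): not a bridge — component count unchanged at 2.
New components: {0} {1,2,3,4,5,6,7,8}
Are 2 and 5 in the same component? yes

Answer: yes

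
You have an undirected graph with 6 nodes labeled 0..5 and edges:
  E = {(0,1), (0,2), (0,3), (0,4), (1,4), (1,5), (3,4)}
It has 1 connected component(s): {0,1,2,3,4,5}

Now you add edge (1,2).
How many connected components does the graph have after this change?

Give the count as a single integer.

Initial component count: 1
Add (1,2): endpoints already in same component. Count unchanged: 1.
New component count: 1

Answer: 1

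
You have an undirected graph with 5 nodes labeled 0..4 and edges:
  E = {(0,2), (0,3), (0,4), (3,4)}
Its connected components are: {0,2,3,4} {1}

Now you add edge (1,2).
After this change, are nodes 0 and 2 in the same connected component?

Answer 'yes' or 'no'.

Initial components: {0,2,3,4} {1}
Adding edge (1,2): merges {1} and {0,2,3,4}.
New components: {0,1,2,3,4}
Are 0 and 2 in the same component? yes

Answer: yes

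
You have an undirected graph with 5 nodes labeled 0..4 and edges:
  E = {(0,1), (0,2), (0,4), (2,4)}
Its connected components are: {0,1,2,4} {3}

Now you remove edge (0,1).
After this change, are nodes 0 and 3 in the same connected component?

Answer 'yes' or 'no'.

Answer: no

Derivation:
Initial components: {0,1,2,4} {3}
Removing edge (0,1): it was a bridge — component count 2 -> 3.
New components: {0,2,4} {1} {3}
Are 0 and 3 in the same component? no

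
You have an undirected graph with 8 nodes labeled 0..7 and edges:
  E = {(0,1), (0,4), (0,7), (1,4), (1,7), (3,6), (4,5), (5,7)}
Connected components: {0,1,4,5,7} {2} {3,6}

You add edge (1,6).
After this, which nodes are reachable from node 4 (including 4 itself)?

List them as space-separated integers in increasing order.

Answer: 0 1 3 4 5 6 7

Derivation:
Before: nodes reachable from 4: {0,1,4,5,7}
Adding (1,6): merges 4's component with another. Reachability grows.
After: nodes reachable from 4: {0,1,3,4,5,6,7}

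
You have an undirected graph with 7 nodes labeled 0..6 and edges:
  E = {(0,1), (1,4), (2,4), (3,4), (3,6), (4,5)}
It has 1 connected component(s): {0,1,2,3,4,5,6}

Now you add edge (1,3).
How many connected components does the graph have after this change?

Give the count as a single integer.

Answer: 1

Derivation:
Initial component count: 1
Add (1,3): endpoints already in same component. Count unchanged: 1.
New component count: 1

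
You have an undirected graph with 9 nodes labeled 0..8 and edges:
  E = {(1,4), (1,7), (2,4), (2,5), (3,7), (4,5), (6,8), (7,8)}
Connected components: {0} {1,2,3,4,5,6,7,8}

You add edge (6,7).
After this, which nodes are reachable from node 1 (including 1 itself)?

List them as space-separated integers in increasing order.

Before: nodes reachable from 1: {1,2,3,4,5,6,7,8}
Adding (6,7): both endpoints already in same component. Reachability from 1 unchanged.
After: nodes reachable from 1: {1,2,3,4,5,6,7,8}

Answer: 1 2 3 4 5 6 7 8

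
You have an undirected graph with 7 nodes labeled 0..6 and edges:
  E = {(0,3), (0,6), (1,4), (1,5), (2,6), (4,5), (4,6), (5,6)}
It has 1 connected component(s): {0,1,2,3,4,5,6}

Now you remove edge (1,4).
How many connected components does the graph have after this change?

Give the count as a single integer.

Answer: 1

Derivation:
Initial component count: 1
Remove (1,4): not a bridge. Count unchanged: 1.
  After removal, components: {0,1,2,3,4,5,6}
New component count: 1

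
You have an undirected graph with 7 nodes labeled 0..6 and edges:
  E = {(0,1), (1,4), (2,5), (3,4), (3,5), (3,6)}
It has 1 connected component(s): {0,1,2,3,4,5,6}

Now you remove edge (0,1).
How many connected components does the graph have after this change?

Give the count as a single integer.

Answer: 2

Derivation:
Initial component count: 1
Remove (0,1): it was a bridge. Count increases: 1 -> 2.
  After removal, components: {0} {1,2,3,4,5,6}
New component count: 2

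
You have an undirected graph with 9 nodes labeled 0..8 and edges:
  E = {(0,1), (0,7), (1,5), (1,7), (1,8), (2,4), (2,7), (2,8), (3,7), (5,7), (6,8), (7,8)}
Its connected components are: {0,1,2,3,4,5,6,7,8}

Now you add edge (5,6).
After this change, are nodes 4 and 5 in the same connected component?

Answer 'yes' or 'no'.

Answer: yes

Derivation:
Initial components: {0,1,2,3,4,5,6,7,8}
Adding edge (5,6): both already in same component {0,1,2,3,4,5,6,7,8}. No change.
New components: {0,1,2,3,4,5,6,7,8}
Are 4 and 5 in the same component? yes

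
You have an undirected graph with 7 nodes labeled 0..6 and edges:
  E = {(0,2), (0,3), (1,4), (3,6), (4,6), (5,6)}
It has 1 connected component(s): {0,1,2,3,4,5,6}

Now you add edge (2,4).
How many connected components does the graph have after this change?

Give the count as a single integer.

Initial component count: 1
Add (2,4): endpoints already in same component. Count unchanged: 1.
New component count: 1

Answer: 1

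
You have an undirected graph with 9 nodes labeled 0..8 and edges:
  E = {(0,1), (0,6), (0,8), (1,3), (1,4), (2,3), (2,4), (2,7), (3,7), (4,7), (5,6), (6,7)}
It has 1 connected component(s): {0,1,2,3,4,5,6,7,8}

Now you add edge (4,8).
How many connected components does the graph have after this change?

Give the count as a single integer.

Initial component count: 1
Add (4,8): endpoints already in same component. Count unchanged: 1.
New component count: 1

Answer: 1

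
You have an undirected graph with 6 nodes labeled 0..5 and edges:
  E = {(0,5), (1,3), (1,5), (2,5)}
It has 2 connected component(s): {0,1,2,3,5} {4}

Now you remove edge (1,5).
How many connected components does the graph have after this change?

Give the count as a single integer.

Initial component count: 2
Remove (1,5): it was a bridge. Count increases: 2 -> 3.
  After removal, components: {0,2,5} {1,3} {4}
New component count: 3

Answer: 3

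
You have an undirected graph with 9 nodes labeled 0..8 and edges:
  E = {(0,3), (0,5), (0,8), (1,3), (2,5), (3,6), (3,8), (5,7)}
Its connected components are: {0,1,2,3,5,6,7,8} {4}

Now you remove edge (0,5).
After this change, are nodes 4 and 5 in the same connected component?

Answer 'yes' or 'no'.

Answer: no

Derivation:
Initial components: {0,1,2,3,5,6,7,8} {4}
Removing edge (0,5): it was a bridge — component count 2 -> 3.
New components: {0,1,3,6,8} {2,5,7} {4}
Are 4 and 5 in the same component? no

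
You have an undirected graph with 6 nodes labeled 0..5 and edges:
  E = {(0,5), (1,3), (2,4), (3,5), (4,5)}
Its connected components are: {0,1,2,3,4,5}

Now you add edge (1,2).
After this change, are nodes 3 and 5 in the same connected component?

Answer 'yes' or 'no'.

Answer: yes

Derivation:
Initial components: {0,1,2,3,4,5}
Adding edge (1,2): both already in same component {0,1,2,3,4,5}. No change.
New components: {0,1,2,3,4,5}
Are 3 and 5 in the same component? yes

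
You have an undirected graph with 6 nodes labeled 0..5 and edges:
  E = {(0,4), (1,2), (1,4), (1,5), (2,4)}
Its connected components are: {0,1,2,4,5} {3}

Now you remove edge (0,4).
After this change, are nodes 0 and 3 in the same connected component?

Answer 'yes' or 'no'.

Answer: no

Derivation:
Initial components: {0,1,2,4,5} {3}
Removing edge (0,4): it was a bridge — component count 2 -> 3.
New components: {0} {1,2,4,5} {3}
Are 0 and 3 in the same component? no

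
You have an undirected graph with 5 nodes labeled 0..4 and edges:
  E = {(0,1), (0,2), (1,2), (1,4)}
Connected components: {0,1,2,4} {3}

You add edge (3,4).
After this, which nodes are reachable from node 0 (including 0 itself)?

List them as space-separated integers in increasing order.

Before: nodes reachable from 0: {0,1,2,4}
Adding (3,4): merges 0's component with another. Reachability grows.
After: nodes reachable from 0: {0,1,2,3,4}

Answer: 0 1 2 3 4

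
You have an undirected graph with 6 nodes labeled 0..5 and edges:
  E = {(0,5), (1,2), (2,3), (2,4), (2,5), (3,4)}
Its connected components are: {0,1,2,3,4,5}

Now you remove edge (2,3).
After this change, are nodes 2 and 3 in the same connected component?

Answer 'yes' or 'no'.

Initial components: {0,1,2,3,4,5}
Removing edge (2,3): not a bridge — component count unchanged at 1.
New components: {0,1,2,3,4,5}
Are 2 and 3 in the same component? yes

Answer: yes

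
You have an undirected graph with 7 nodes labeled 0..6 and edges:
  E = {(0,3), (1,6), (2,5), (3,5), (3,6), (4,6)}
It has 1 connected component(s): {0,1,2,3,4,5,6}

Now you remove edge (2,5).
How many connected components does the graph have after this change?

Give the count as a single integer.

Answer: 2

Derivation:
Initial component count: 1
Remove (2,5): it was a bridge. Count increases: 1 -> 2.
  After removal, components: {0,1,3,4,5,6} {2}
New component count: 2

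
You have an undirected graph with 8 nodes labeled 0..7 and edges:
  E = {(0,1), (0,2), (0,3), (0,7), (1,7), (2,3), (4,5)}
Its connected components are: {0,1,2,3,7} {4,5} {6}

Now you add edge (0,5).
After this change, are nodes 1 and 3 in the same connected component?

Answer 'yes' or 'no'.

Initial components: {0,1,2,3,7} {4,5} {6}
Adding edge (0,5): merges {0,1,2,3,7} and {4,5}.
New components: {0,1,2,3,4,5,7} {6}
Are 1 and 3 in the same component? yes

Answer: yes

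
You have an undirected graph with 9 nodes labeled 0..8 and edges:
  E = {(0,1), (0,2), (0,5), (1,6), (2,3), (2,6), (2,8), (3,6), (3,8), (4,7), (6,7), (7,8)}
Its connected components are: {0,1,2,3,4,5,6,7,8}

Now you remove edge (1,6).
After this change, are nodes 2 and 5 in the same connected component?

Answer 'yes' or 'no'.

Answer: yes

Derivation:
Initial components: {0,1,2,3,4,5,6,7,8}
Removing edge (1,6): not a bridge — component count unchanged at 1.
New components: {0,1,2,3,4,5,6,7,8}
Are 2 and 5 in the same component? yes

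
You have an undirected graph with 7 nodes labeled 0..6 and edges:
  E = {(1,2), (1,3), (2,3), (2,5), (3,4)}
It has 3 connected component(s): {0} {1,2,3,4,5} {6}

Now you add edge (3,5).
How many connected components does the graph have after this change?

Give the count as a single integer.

Initial component count: 3
Add (3,5): endpoints already in same component. Count unchanged: 3.
New component count: 3

Answer: 3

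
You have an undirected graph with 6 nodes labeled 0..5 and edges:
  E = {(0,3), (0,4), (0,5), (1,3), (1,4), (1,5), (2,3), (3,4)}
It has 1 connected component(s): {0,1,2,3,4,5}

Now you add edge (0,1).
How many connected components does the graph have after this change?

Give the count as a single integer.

Answer: 1

Derivation:
Initial component count: 1
Add (0,1): endpoints already in same component. Count unchanged: 1.
New component count: 1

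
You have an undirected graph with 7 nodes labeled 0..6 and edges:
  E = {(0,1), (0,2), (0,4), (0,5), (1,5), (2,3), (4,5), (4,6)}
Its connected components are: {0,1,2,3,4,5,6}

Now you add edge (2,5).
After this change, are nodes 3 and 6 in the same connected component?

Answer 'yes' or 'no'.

Initial components: {0,1,2,3,4,5,6}
Adding edge (2,5): both already in same component {0,1,2,3,4,5,6}. No change.
New components: {0,1,2,3,4,5,6}
Are 3 and 6 in the same component? yes

Answer: yes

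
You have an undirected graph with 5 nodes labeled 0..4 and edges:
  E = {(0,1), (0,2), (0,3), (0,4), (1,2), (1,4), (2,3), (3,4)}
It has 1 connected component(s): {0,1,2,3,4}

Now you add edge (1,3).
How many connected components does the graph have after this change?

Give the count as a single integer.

Answer: 1

Derivation:
Initial component count: 1
Add (1,3): endpoints already in same component. Count unchanged: 1.
New component count: 1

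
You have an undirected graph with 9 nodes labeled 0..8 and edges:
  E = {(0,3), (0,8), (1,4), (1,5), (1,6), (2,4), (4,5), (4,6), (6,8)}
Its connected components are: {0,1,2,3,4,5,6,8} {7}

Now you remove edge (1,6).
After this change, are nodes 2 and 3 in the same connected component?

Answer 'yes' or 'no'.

Initial components: {0,1,2,3,4,5,6,8} {7}
Removing edge (1,6): not a bridge — component count unchanged at 2.
New components: {0,1,2,3,4,5,6,8} {7}
Are 2 and 3 in the same component? yes

Answer: yes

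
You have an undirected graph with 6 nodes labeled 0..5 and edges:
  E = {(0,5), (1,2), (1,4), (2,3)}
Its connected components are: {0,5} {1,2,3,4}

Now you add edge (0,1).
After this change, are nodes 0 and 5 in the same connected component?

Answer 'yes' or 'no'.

Initial components: {0,5} {1,2,3,4}
Adding edge (0,1): merges {0,5} and {1,2,3,4}.
New components: {0,1,2,3,4,5}
Are 0 and 5 in the same component? yes

Answer: yes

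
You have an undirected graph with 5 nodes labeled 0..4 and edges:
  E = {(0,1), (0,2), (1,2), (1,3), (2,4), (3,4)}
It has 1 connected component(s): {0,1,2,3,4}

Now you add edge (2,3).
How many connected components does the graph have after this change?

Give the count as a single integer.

Initial component count: 1
Add (2,3): endpoints already in same component. Count unchanged: 1.
New component count: 1

Answer: 1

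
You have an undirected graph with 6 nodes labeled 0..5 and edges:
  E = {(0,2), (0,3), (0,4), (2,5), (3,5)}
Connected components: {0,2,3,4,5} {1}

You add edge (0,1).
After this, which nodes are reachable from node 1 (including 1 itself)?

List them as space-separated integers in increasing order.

Before: nodes reachable from 1: {1}
Adding (0,1): merges 1's component with another. Reachability grows.
After: nodes reachable from 1: {0,1,2,3,4,5}

Answer: 0 1 2 3 4 5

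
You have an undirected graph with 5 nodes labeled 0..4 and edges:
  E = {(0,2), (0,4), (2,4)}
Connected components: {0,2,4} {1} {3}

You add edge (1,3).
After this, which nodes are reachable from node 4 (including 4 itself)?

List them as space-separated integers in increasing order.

Before: nodes reachable from 4: {0,2,4}
Adding (1,3): merges two components, but neither contains 4. Reachability from 4 unchanged.
After: nodes reachable from 4: {0,2,4}

Answer: 0 2 4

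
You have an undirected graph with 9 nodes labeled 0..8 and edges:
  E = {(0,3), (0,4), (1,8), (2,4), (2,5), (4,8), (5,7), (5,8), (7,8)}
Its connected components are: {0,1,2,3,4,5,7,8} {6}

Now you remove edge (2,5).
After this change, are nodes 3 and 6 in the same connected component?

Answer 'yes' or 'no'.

Initial components: {0,1,2,3,4,5,7,8} {6}
Removing edge (2,5): not a bridge — component count unchanged at 2.
New components: {0,1,2,3,4,5,7,8} {6}
Are 3 and 6 in the same component? no

Answer: no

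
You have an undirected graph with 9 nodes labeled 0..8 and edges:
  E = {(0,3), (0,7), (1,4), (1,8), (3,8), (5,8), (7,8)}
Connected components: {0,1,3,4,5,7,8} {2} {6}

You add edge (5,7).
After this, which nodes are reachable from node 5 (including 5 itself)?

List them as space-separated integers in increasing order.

Before: nodes reachable from 5: {0,1,3,4,5,7,8}
Adding (5,7): both endpoints already in same component. Reachability from 5 unchanged.
After: nodes reachable from 5: {0,1,3,4,5,7,8}

Answer: 0 1 3 4 5 7 8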